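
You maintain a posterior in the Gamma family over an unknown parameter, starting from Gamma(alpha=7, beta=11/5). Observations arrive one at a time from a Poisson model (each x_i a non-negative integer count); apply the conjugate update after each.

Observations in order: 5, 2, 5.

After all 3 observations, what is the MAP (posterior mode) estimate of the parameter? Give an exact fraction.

obs 1: x=5 → posterior Gamma(12, 16/5)
obs 2: x=2 → posterior Gamma(14, 21/5)
obs 3: x=5 → posterior Gamma(19, 26/5)

45/13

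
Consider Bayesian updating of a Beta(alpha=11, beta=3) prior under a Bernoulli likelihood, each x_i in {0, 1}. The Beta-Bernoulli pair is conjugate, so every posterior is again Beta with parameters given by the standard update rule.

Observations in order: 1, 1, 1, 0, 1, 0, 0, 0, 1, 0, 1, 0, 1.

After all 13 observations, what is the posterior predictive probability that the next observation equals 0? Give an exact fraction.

obs 1: x=1 → posterior Beta(12, 3)
obs 2: x=1 → posterior Beta(13, 3)
obs 3: x=1 → posterior Beta(14, 3)
obs 4: x=0 → posterior Beta(14, 4)
obs 5: x=1 → posterior Beta(15, 4)
obs 6: x=0 → posterior Beta(15, 5)
obs 7: x=0 → posterior Beta(15, 6)
obs 8: x=0 → posterior Beta(15, 7)
obs 9: x=1 → posterior Beta(16, 7)
obs 10: x=0 → posterior Beta(16, 8)
obs 11: x=1 → posterior Beta(17, 8)
obs 12: x=0 → posterior Beta(17, 9)
obs 13: x=1 → posterior Beta(18, 9)

1/3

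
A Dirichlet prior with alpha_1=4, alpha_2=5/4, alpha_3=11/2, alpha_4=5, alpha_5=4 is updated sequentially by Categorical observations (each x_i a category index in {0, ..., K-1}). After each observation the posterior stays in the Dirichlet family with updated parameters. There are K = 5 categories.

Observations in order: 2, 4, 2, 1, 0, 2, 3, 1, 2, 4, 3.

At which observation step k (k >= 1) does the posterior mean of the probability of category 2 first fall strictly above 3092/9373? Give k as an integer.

obs 1: x=2 → posterior Dirichlet(4, 5/4, 13/2, 5, 4)
obs 2: x=4 → posterior Dirichlet(4, 5/4, 13/2, 5, 5)
obs 3: x=2 → posterior Dirichlet(4, 5/4, 15/2, 5, 5)
obs 4: x=1 → posterior Dirichlet(4, 9/4, 15/2, 5, 5)
obs 5: x=0 → posterior Dirichlet(5, 9/4, 15/2, 5, 5)
obs 6: x=2 → posterior Dirichlet(5, 9/4, 17/2, 5, 5)
obs 7: x=3 → posterior Dirichlet(5, 9/4, 17/2, 6, 5)
obs 8: x=1 → posterior Dirichlet(5, 13/4, 17/2, 6, 5)
obs 9: x=2 → posterior Dirichlet(5, 13/4, 19/2, 6, 5)
obs 10: x=4 → posterior Dirichlet(5, 13/4, 19/2, 6, 6)
obs 11: x=3 → posterior Dirichlet(5, 13/4, 19/2, 7, 6)

k = 6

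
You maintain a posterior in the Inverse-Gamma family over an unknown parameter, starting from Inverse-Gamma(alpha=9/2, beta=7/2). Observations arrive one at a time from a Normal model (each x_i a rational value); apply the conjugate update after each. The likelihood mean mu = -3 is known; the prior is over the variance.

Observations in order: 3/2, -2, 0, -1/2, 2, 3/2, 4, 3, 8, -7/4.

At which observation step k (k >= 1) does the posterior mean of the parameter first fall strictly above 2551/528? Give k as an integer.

k = 5

obs 1: x=3/2 → posterior Inverse-Gamma(5, 109/8)
obs 2: x=-2 → posterior Inverse-Gamma(11/2, 113/8)
obs 3: x=0 → posterior Inverse-Gamma(6, 149/8)
obs 4: x=-1/2 → posterior Inverse-Gamma(13/2, 87/4)
obs 5: x=2 → posterior Inverse-Gamma(7, 137/4)
obs 6: x=3/2 → posterior Inverse-Gamma(15/2, 355/8)
obs 7: x=4 → posterior Inverse-Gamma(8, 551/8)
obs 8: x=3 → posterior Inverse-Gamma(17/2, 695/8)
obs 9: x=8 → posterior Inverse-Gamma(9, 1179/8)
obs 10: x=-7/4 → posterior Inverse-Gamma(19/2, 4741/32)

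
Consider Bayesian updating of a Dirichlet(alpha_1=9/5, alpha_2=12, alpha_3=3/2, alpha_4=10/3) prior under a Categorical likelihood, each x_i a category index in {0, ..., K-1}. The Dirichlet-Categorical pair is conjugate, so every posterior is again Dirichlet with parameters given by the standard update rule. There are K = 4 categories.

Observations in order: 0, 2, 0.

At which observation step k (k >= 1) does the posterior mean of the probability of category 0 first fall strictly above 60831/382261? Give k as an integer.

obs 1: x=0 → posterior Dirichlet(14/5, 12, 3/2, 10/3)
obs 2: x=2 → posterior Dirichlet(14/5, 12, 5/2, 10/3)
obs 3: x=0 → posterior Dirichlet(19/5, 12, 5/2, 10/3)

k = 3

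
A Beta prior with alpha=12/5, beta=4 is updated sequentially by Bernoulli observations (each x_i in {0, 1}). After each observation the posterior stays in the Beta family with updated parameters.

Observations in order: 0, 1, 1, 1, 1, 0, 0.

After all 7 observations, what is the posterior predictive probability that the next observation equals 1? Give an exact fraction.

32/67

obs 1: x=0 → posterior Beta(12/5, 5)
obs 2: x=1 → posterior Beta(17/5, 5)
obs 3: x=1 → posterior Beta(22/5, 5)
obs 4: x=1 → posterior Beta(27/5, 5)
obs 5: x=1 → posterior Beta(32/5, 5)
obs 6: x=0 → posterior Beta(32/5, 6)
obs 7: x=0 → posterior Beta(32/5, 7)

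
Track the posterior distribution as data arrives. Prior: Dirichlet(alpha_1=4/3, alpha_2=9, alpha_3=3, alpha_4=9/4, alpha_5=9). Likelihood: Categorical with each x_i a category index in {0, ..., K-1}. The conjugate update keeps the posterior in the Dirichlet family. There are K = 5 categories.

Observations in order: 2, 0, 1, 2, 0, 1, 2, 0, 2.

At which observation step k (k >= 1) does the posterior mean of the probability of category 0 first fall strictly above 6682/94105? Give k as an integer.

k = 2

obs 1: x=2 → posterior Dirichlet(4/3, 9, 4, 9/4, 9)
obs 2: x=0 → posterior Dirichlet(7/3, 9, 4, 9/4, 9)
obs 3: x=1 → posterior Dirichlet(7/3, 10, 4, 9/4, 9)
obs 4: x=2 → posterior Dirichlet(7/3, 10, 5, 9/4, 9)
obs 5: x=0 → posterior Dirichlet(10/3, 10, 5, 9/4, 9)
obs 6: x=1 → posterior Dirichlet(10/3, 11, 5, 9/4, 9)
obs 7: x=2 → posterior Dirichlet(10/3, 11, 6, 9/4, 9)
obs 8: x=0 → posterior Dirichlet(13/3, 11, 6, 9/4, 9)
obs 9: x=2 → posterior Dirichlet(13/3, 11, 7, 9/4, 9)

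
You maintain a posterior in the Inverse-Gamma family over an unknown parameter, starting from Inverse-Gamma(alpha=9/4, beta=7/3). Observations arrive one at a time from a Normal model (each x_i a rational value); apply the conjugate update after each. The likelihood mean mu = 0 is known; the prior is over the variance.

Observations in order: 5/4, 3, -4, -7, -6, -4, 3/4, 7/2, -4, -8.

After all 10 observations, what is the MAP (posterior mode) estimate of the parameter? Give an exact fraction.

491/36

obs 1: x=5/4 → posterior Inverse-Gamma(11/4, 299/96)
obs 2: x=3 → posterior Inverse-Gamma(13/4, 731/96)
obs 3: x=-4 → posterior Inverse-Gamma(15/4, 1499/96)
obs 4: x=-7 → posterior Inverse-Gamma(17/4, 3851/96)
obs 5: x=-6 → posterior Inverse-Gamma(19/4, 5579/96)
obs 6: x=-4 → posterior Inverse-Gamma(21/4, 6347/96)
obs 7: x=3/4 → posterior Inverse-Gamma(23/4, 3187/48)
obs 8: x=7/2 → posterior Inverse-Gamma(25/4, 3481/48)
obs 9: x=-4 → posterior Inverse-Gamma(27/4, 3865/48)
obs 10: x=-8 → posterior Inverse-Gamma(29/4, 5401/48)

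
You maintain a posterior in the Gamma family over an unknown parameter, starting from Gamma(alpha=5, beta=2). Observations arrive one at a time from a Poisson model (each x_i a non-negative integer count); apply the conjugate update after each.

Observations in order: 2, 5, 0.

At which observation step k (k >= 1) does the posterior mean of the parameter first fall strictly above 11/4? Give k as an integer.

k = 2

obs 1: x=2 → posterior Gamma(7, 3)
obs 2: x=5 → posterior Gamma(12, 4)
obs 3: x=0 → posterior Gamma(12, 5)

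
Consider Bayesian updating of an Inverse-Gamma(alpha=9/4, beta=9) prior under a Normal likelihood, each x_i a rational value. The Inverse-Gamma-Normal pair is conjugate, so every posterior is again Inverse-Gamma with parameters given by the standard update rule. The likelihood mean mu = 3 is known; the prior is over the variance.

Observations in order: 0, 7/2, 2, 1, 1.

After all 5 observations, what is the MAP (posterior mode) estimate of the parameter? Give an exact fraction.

obs 1: x=0 → posterior Inverse-Gamma(11/4, 27/2)
obs 2: x=7/2 → posterior Inverse-Gamma(13/4, 109/8)
obs 3: x=2 → posterior Inverse-Gamma(15/4, 113/8)
obs 4: x=1 → posterior Inverse-Gamma(17/4, 129/8)
obs 5: x=1 → posterior Inverse-Gamma(19/4, 145/8)

145/46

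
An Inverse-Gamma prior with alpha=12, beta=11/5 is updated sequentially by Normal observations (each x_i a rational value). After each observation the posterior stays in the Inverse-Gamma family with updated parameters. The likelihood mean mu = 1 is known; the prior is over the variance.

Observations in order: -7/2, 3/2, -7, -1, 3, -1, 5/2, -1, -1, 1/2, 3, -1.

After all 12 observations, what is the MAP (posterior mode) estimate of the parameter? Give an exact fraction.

obs 1: x=-7/2 → posterior Inverse-Gamma(25/2, 493/40)
obs 2: x=3/2 → posterior Inverse-Gamma(13, 249/20)
obs 3: x=-7 → posterior Inverse-Gamma(27/2, 889/20)
obs 4: x=-1 → posterior Inverse-Gamma(14, 929/20)
obs 5: x=3 → posterior Inverse-Gamma(29/2, 969/20)
obs 6: x=-1 → posterior Inverse-Gamma(15, 1009/20)
obs 7: x=5/2 → posterior Inverse-Gamma(31/2, 2063/40)
obs 8: x=-1 → posterior Inverse-Gamma(16, 2143/40)
obs 9: x=-1 → posterior Inverse-Gamma(33/2, 2223/40)
obs 10: x=1/2 → posterior Inverse-Gamma(17, 557/10)
obs 11: x=3 → posterior Inverse-Gamma(35/2, 577/10)
obs 12: x=-1 → posterior Inverse-Gamma(18, 597/10)

597/190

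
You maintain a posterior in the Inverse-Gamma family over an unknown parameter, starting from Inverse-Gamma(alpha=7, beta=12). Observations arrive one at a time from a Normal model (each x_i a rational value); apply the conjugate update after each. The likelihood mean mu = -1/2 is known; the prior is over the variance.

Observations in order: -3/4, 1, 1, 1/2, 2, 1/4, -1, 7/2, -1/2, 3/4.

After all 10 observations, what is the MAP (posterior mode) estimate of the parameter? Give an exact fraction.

867/416

obs 1: x=-3/4 → posterior Inverse-Gamma(15/2, 385/32)
obs 2: x=1 → posterior Inverse-Gamma(8, 421/32)
obs 3: x=1 → posterior Inverse-Gamma(17/2, 457/32)
obs 4: x=1/2 → posterior Inverse-Gamma(9, 473/32)
obs 5: x=2 → posterior Inverse-Gamma(19/2, 573/32)
obs 6: x=1/4 → posterior Inverse-Gamma(10, 291/16)
obs 7: x=-1 → posterior Inverse-Gamma(21/2, 293/16)
obs 8: x=7/2 → posterior Inverse-Gamma(11, 421/16)
obs 9: x=-1/2 → posterior Inverse-Gamma(23/2, 421/16)
obs 10: x=3/4 → posterior Inverse-Gamma(12, 867/32)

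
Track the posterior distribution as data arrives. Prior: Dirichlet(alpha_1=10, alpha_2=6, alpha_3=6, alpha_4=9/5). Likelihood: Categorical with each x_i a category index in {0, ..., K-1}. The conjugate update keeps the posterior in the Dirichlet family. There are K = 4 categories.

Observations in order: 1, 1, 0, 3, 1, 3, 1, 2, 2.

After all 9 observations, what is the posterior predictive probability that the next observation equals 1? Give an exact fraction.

obs 1: x=1 → posterior Dirichlet(10, 7, 6, 9/5)
obs 2: x=1 → posterior Dirichlet(10, 8, 6, 9/5)
obs 3: x=0 → posterior Dirichlet(11, 8, 6, 9/5)
obs 4: x=3 → posterior Dirichlet(11, 8, 6, 14/5)
obs 5: x=1 → posterior Dirichlet(11, 9, 6, 14/5)
obs 6: x=3 → posterior Dirichlet(11, 9, 6, 19/5)
obs 7: x=1 → posterior Dirichlet(11, 10, 6, 19/5)
obs 8: x=2 → posterior Dirichlet(11, 10, 7, 19/5)
obs 9: x=2 → posterior Dirichlet(11, 10, 8, 19/5)

25/82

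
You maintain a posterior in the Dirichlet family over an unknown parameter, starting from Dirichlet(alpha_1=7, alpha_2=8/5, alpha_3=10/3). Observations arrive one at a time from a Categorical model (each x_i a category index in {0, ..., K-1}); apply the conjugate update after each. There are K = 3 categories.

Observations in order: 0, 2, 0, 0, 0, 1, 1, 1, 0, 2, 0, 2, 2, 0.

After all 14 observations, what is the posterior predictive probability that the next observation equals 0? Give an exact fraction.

obs 1: x=0 → posterior Dirichlet(8, 8/5, 10/3)
obs 2: x=2 → posterior Dirichlet(8, 8/5, 13/3)
obs 3: x=0 → posterior Dirichlet(9, 8/5, 13/3)
obs 4: x=0 → posterior Dirichlet(10, 8/5, 13/3)
obs 5: x=0 → posterior Dirichlet(11, 8/5, 13/3)
obs 6: x=1 → posterior Dirichlet(11, 13/5, 13/3)
obs 7: x=1 → posterior Dirichlet(11, 18/5, 13/3)
obs 8: x=1 → posterior Dirichlet(11, 23/5, 13/3)
obs 9: x=0 → posterior Dirichlet(12, 23/5, 13/3)
obs 10: x=2 → posterior Dirichlet(12, 23/5, 16/3)
obs 11: x=0 → posterior Dirichlet(13, 23/5, 16/3)
obs 12: x=2 → posterior Dirichlet(13, 23/5, 19/3)
obs 13: x=2 → posterior Dirichlet(13, 23/5, 22/3)
obs 14: x=0 → posterior Dirichlet(14, 23/5, 22/3)

210/389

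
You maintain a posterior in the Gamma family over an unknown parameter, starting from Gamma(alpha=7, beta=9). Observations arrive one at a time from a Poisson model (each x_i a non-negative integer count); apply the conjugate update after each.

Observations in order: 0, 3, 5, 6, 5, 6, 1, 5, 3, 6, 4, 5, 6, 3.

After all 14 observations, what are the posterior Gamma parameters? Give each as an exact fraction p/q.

alpha=65, beta=23

obs 1: x=0 → posterior Gamma(7, 10)
obs 2: x=3 → posterior Gamma(10, 11)
obs 3: x=5 → posterior Gamma(15, 12)
obs 4: x=6 → posterior Gamma(21, 13)
obs 5: x=5 → posterior Gamma(26, 14)
obs 6: x=6 → posterior Gamma(32, 15)
obs 7: x=1 → posterior Gamma(33, 16)
obs 8: x=5 → posterior Gamma(38, 17)
obs 9: x=3 → posterior Gamma(41, 18)
obs 10: x=6 → posterior Gamma(47, 19)
obs 11: x=4 → posterior Gamma(51, 20)
obs 12: x=5 → posterior Gamma(56, 21)
obs 13: x=6 → posterior Gamma(62, 22)
obs 14: x=3 → posterior Gamma(65, 23)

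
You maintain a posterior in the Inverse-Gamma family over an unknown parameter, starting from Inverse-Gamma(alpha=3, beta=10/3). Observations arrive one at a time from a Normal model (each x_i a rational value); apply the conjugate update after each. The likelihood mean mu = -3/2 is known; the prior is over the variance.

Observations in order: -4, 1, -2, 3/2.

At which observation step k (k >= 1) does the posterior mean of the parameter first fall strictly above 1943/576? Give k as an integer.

k = 4

obs 1: x=-4 → posterior Inverse-Gamma(7/2, 155/24)
obs 2: x=1 → posterior Inverse-Gamma(4, 115/12)
obs 3: x=-2 → posterior Inverse-Gamma(9/2, 233/24)
obs 4: x=3/2 → posterior Inverse-Gamma(5, 341/24)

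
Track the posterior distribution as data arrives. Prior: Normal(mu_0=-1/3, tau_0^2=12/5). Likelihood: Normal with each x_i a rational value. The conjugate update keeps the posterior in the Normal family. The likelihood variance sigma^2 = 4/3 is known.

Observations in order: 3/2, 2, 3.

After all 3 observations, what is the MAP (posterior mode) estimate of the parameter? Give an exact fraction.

341/192

obs 1: x=3/2 → posterior Normal(71/84, 6/7)
obs 2: x=2 → posterior Normal(179/138, 12/23)
obs 3: x=3 → posterior Normal(341/192, 3/8)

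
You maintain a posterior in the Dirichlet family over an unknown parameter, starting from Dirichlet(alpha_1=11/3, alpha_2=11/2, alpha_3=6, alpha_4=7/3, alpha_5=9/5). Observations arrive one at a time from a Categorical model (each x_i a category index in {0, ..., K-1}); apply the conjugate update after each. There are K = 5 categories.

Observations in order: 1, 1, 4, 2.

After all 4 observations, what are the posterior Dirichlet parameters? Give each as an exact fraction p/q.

obs 1: x=1 → posterior Dirichlet(11/3, 13/2, 6, 7/3, 9/5)
obs 2: x=1 → posterior Dirichlet(11/3, 15/2, 6, 7/3, 9/5)
obs 3: x=4 → posterior Dirichlet(11/3, 15/2, 6, 7/3, 14/5)
obs 4: x=2 → posterior Dirichlet(11/3, 15/2, 7, 7/3, 14/5)

alpha_1=11/3, alpha_2=15/2, alpha_3=7, alpha_4=7/3, alpha_5=14/5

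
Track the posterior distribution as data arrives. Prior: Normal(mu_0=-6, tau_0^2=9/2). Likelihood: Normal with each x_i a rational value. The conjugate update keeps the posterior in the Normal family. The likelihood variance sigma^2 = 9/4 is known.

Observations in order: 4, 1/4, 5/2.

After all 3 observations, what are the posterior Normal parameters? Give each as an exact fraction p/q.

mu_0=15/14, tau_0^2=9/14

obs 1: x=4 → posterior Normal(2/3, 3/2)
obs 2: x=1/4 → posterior Normal(1/2, 9/10)
obs 3: x=5/2 → posterior Normal(15/14, 9/14)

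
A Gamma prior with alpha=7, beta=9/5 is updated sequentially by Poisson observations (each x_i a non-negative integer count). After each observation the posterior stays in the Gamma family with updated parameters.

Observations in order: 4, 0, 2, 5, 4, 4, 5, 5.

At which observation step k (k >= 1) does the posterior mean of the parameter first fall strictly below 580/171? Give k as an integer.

obs 1: x=4 → posterior Gamma(11, 14/5)
obs 2: x=0 → posterior Gamma(11, 19/5)
obs 3: x=2 → posterior Gamma(13, 24/5)
obs 4: x=5 → posterior Gamma(18, 29/5)
obs 5: x=4 → posterior Gamma(22, 34/5)
obs 6: x=4 → posterior Gamma(26, 39/5)
obs 7: x=5 → posterior Gamma(31, 44/5)
obs 8: x=5 → posterior Gamma(36, 49/5)

k = 2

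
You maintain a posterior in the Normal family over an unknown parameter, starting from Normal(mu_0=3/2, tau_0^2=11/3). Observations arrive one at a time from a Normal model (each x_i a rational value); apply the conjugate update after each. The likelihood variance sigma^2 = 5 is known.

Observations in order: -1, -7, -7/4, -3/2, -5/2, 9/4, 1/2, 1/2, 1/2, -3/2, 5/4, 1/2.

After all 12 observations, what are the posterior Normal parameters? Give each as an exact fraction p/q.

mu_0=-113/196, tau_0^2=55/147

obs 1: x=-1 → posterior Normal(23/52, 55/26)
obs 2: x=-7 → posterior Normal(-131/74, 55/37)
obs 3: x=-7/4 → posterior Normal(-113/64, 55/48)
obs 4: x=-3/2 → posterior Normal(-405/236, 55/59)
obs 5: x=-5/2 → posterior Normal(-103/56, 11/14)
obs 6: x=9/4 → posterior Normal(-104/81, 55/81)
obs 7: x=1/2 → posterior Normal(-197/184, 55/92)
obs 8: x=1/2 → posterior Normal(-93/103, 55/103)
obs 9: x=1/2 → posterior Normal(-175/228, 55/114)
obs 10: x=-3/2 → posterior Normal(-104/125, 11/25)
obs 11: x=5/4 → posterior Normal(-361/544, 55/136)
obs 12: x=1/2 → posterior Normal(-113/196, 55/147)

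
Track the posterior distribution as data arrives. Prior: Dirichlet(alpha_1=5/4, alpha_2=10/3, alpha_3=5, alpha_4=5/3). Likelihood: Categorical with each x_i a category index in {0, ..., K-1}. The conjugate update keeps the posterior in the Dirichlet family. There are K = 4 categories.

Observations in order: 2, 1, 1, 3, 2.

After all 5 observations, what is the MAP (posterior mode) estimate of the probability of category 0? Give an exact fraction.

obs 1: x=2 → posterior Dirichlet(5/4, 10/3, 6, 5/3)
obs 2: x=1 → posterior Dirichlet(5/4, 13/3, 6, 5/3)
obs 3: x=1 → posterior Dirichlet(5/4, 16/3, 6, 5/3)
obs 4: x=3 → posterior Dirichlet(5/4, 16/3, 6, 8/3)
obs 5: x=2 → posterior Dirichlet(5/4, 16/3, 7, 8/3)

1/49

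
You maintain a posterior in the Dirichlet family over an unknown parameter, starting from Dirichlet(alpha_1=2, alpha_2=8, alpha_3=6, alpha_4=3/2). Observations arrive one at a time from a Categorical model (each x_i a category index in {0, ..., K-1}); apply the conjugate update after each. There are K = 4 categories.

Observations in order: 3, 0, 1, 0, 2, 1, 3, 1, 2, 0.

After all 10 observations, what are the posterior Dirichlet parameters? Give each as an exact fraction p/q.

alpha_1=5, alpha_2=11, alpha_3=8, alpha_4=7/2

obs 1: x=3 → posterior Dirichlet(2, 8, 6, 5/2)
obs 2: x=0 → posterior Dirichlet(3, 8, 6, 5/2)
obs 3: x=1 → posterior Dirichlet(3, 9, 6, 5/2)
obs 4: x=0 → posterior Dirichlet(4, 9, 6, 5/2)
obs 5: x=2 → posterior Dirichlet(4, 9, 7, 5/2)
obs 6: x=1 → posterior Dirichlet(4, 10, 7, 5/2)
obs 7: x=3 → posterior Dirichlet(4, 10, 7, 7/2)
obs 8: x=1 → posterior Dirichlet(4, 11, 7, 7/2)
obs 9: x=2 → posterior Dirichlet(4, 11, 8, 7/2)
obs 10: x=0 → posterior Dirichlet(5, 11, 8, 7/2)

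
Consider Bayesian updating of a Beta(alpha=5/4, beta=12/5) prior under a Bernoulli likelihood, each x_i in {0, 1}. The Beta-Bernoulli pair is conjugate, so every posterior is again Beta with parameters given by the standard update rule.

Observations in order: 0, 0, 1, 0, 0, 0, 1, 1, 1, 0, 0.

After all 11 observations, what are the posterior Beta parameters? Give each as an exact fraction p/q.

alpha=21/4, beta=47/5

obs 1: x=0 → posterior Beta(5/4, 17/5)
obs 2: x=0 → posterior Beta(5/4, 22/5)
obs 3: x=1 → posterior Beta(9/4, 22/5)
obs 4: x=0 → posterior Beta(9/4, 27/5)
obs 5: x=0 → posterior Beta(9/4, 32/5)
obs 6: x=0 → posterior Beta(9/4, 37/5)
obs 7: x=1 → posterior Beta(13/4, 37/5)
obs 8: x=1 → posterior Beta(17/4, 37/5)
obs 9: x=1 → posterior Beta(21/4, 37/5)
obs 10: x=0 → posterior Beta(21/4, 42/5)
obs 11: x=0 → posterior Beta(21/4, 47/5)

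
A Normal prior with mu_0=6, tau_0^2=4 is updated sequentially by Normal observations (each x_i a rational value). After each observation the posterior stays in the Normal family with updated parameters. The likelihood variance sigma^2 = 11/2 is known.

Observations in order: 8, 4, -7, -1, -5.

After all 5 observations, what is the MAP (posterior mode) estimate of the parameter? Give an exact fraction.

58/51

obs 1: x=8 → posterior Normal(130/19, 44/19)
obs 2: x=4 → posterior Normal(6, 44/27)
obs 3: x=-7 → posterior Normal(106/35, 44/35)
obs 4: x=-1 → posterior Normal(98/43, 44/43)
obs 5: x=-5 → posterior Normal(58/51, 44/51)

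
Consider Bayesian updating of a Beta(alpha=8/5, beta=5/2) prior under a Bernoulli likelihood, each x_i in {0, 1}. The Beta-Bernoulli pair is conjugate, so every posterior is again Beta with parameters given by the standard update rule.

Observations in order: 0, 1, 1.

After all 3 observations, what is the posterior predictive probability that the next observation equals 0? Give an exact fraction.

obs 1: x=0 → posterior Beta(8/5, 7/2)
obs 2: x=1 → posterior Beta(13/5, 7/2)
obs 3: x=1 → posterior Beta(18/5, 7/2)

35/71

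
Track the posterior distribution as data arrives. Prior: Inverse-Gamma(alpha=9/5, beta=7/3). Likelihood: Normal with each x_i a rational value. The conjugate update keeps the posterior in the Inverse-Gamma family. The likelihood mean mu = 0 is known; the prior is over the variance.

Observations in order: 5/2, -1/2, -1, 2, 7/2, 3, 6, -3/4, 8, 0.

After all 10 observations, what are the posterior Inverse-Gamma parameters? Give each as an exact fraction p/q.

alpha=34/5, beta=6623/96

obs 1: x=5/2 → posterior Inverse-Gamma(23/10, 131/24)
obs 2: x=-1/2 → posterior Inverse-Gamma(14/5, 67/12)
obs 3: x=-1 → posterior Inverse-Gamma(33/10, 73/12)
obs 4: x=2 → posterior Inverse-Gamma(19/5, 97/12)
obs 5: x=7/2 → posterior Inverse-Gamma(43/10, 341/24)
obs 6: x=3 → posterior Inverse-Gamma(24/5, 449/24)
obs 7: x=6 → posterior Inverse-Gamma(53/10, 881/24)
obs 8: x=-3/4 → posterior Inverse-Gamma(29/5, 3551/96)
obs 9: x=8 → posterior Inverse-Gamma(63/10, 6623/96)
obs 10: x=0 → posterior Inverse-Gamma(34/5, 6623/96)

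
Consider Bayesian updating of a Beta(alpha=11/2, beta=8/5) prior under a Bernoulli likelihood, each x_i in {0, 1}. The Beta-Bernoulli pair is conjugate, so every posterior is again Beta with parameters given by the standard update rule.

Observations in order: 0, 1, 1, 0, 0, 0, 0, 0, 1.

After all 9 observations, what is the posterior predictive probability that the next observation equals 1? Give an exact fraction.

85/161

obs 1: x=0 → posterior Beta(11/2, 13/5)
obs 2: x=1 → posterior Beta(13/2, 13/5)
obs 3: x=1 → posterior Beta(15/2, 13/5)
obs 4: x=0 → posterior Beta(15/2, 18/5)
obs 5: x=0 → posterior Beta(15/2, 23/5)
obs 6: x=0 → posterior Beta(15/2, 28/5)
obs 7: x=0 → posterior Beta(15/2, 33/5)
obs 8: x=0 → posterior Beta(15/2, 38/5)
obs 9: x=1 → posterior Beta(17/2, 38/5)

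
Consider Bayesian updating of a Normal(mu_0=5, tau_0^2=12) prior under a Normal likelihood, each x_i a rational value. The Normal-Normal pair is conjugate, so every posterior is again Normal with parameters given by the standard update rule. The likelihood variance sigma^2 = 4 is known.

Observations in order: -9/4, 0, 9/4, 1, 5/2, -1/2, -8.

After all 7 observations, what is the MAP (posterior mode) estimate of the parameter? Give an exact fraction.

obs 1: x=-9/4 → posterior Normal(-7/16, 3)
obs 2: x=0 → posterior Normal(-1/4, 12/7)
obs 3: x=9/4 → posterior Normal(1/2, 6/5)
obs 4: x=1 → posterior Normal(8/13, 12/13)
obs 5: x=5/2 → posterior Normal(31/32, 3/4)
obs 6: x=-1/2 → posterior Normal(14/19, 12/19)
obs 7: x=-8 → posterior Normal(-5/11, 6/11)

-5/11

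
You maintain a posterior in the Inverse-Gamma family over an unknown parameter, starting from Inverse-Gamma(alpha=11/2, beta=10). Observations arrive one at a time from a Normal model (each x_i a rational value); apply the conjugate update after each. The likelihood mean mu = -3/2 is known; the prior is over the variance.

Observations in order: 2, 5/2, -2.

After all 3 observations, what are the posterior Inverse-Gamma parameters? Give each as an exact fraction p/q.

alpha=7, beta=97/4

obs 1: x=2 → posterior Inverse-Gamma(6, 129/8)
obs 2: x=5/2 → posterior Inverse-Gamma(13/2, 193/8)
obs 3: x=-2 → posterior Inverse-Gamma(7, 97/4)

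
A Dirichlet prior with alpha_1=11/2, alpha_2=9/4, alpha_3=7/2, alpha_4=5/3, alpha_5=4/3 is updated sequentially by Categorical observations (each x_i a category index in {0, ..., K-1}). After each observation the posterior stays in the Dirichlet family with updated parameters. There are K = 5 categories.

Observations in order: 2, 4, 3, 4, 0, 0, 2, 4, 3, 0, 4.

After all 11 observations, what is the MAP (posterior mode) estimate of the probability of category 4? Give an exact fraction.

52/243

obs 1: x=2 → posterior Dirichlet(11/2, 9/4, 9/2, 5/3, 4/3)
obs 2: x=4 → posterior Dirichlet(11/2, 9/4, 9/2, 5/3, 7/3)
obs 3: x=3 → posterior Dirichlet(11/2, 9/4, 9/2, 8/3, 7/3)
obs 4: x=4 → posterior Dirichlet(11/2, 9/4, 9/2, 8/3, 10/3)
obs 5: x=0 → posterior Dirichlet(13/2, 9/4, 9/2, 8/3, 10/3)
obs 6: x=0 → posterior Dirichlet(15/2, 9/4, 9/2, 8/3, 10/3)
obs 7: x=2 → posterior Dirichlet(15/2, 9/4, 11/2, 8/3, 10/3)
obs 8: x=4 → posterior Dirichlet(15/2, 9/4, 11/2, 8/3, 13/3)
obs 9: x=3 → posterior Dirichlet(15/2, 9/4, 11/2, 11/3, 13/3)
obs 10: x=0 → posterior Dirichlet(17/2, 9/4, 11/2, 11/3, 13/3)
obs 11: x=4 → posterior Dirichlet(17/2, 9/4, 11/2, 11/3, 16/3)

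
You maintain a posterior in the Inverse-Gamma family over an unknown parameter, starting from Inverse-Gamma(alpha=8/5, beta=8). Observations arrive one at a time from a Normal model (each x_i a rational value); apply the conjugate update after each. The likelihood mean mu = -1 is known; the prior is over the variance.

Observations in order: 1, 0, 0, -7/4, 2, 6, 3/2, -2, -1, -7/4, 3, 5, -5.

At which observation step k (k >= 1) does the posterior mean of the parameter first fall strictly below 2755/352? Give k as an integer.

k = 2

obs 1: x=1 → posterior Inverse-Gamma(21/10, 10)
obs 2: x=0 → posterior Inverse-Gamma(13/5, 21/2)
obs 3: x=0 → posterior Inverse-Gamma(31/10, 11)
obs 4: x=-7/4 → posterior Inverse-Gamma(18/5, 361/32)
obs 5: x=2 → posterior Inverse-Gamma(41/10, 505/32)
obs 6: x=6 → posterior Inverse-Gamma(23/5, 1289/32)
obs 7: x=3/2 → posterior Inverse-Gamma(51/10, 1389/32)
obs 8: x=-2 → posterior Inverse-Gamma(28/5, 1405/32)
obs 9: x=-1 → posterior Inverse-Gamma(61/10, 1405/32)
obs 10: x=-7/4 → posterior Inverse-Gamma(33/5, 707/16)
obs 11: x=3 → posterior Inverse-Gamma(71/10, 835/16)
obs 12: x=5 → posterior Inverse-Gamma(38/5, 1123/16)
obs 13: x=-5 → posterior Inverse-Gamma(81/10, 1251/16)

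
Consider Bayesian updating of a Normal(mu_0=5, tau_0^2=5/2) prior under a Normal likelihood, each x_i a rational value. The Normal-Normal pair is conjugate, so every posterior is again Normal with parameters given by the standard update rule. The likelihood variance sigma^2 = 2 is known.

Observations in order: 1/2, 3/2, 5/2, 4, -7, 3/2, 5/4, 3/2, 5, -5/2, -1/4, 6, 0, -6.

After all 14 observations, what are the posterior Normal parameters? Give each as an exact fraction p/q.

obs 1: x=1/2 → posterior Normal(5/2, 10/9)
obs 2: x=3/2 → posterior Normal(15/7, 5/7)
obs 3: x=5/2 → posterior Normal(85/38, 10/19)
obs 4: x=4 → posterior Normal(125/48, 5/12)
obs 5: x=-7 → posterior Normal(55/58, 10/29)
obs 6: x=3/2 → posterior Normal(35/34, 5/17)
obs 7: x=5/4 → posterior Normal(55/52, 10/39)
obs 8: x=3/2 → posterior Normal(195/176, 5/22)
obs 9: x=5 → posterior Normal(295/196, 10/49)
obs 10: x=-5/2 → posterior Normal(245/216, 5/27)
obs 11: x=-1/4 → posterior Normal(60/59, 10/59)
obs 12: x=6 → posterior Normal(45/32, 5/32)
obs 13: x=0 → posterior Normal(30/23, 10/69)
obs 14: x=-6 → posterior Normal(30/37, 5/37)

mu_0=30/37, tau_0^2=5/37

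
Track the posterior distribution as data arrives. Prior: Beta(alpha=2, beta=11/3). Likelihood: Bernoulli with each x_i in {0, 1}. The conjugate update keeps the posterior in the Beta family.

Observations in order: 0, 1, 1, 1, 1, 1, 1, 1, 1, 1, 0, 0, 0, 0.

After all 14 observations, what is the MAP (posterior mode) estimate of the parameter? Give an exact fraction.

30/53

obs 1: x=0 → posterior Beta(2, 14/3)
obs 2: x=1 → posterior Beta(3, 14/3)
obs 3: x=1 → posterior Beta(4, 14/3)
obs 4: x=1 → posterior Beta(5, 14/3)
obs 5: x=1 → posterior Beta(6, 14/3)
obs 6: x=1 → posterior Beta(7, 14/3)
obs 7: x=1 → posterior Beta(8, 14/3)
obs 8: x=1 → posterior Beta(9, 14/3)
obs 9: x=1 → posterior Beta(10, 14/3)
obs 10: x=1 → posterior Beta(11, 14/3)
obs 11: x=0 → posterior Beta(11, 17/3)
obs 12: x=0 → posterior Beta(11, 20/3)
obs 13: x=0 → posterior Beta(11, 23/3)
obs 14: x=0 → posterior Beta(11, 26/3)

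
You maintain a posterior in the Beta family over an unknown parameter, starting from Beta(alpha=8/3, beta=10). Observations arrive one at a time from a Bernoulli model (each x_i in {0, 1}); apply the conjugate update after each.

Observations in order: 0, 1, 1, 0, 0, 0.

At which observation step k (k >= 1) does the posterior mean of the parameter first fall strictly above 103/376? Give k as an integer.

k = 3

obs 1: x=0 → posterior Beta(8/3, 11)
obs 2: x=1 → posterior Beta(11/3, 11)
obs 3: x=1 → posterior Beta(14/3, 11)
obs 4: x=0 → posterior Beta(14/3, 12)
obs 5: x=0 → posterior Beta(14/3, 13)
obs 6: x=0 → posterior Beta(14/3, 14)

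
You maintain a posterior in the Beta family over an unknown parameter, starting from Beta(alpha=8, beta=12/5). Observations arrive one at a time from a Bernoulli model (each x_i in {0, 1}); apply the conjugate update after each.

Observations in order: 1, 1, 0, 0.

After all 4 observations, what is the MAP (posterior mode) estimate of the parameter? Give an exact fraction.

45/62

obs 1: x=1 → posterior Beta(9, 12/5)
obs 2: x=1 → posterior Beta(10, 12/5)
obs 3: x=0 → posterior Beta(10, 17/5)
obs 4: x=0 → posterior Beta(10, 22/5)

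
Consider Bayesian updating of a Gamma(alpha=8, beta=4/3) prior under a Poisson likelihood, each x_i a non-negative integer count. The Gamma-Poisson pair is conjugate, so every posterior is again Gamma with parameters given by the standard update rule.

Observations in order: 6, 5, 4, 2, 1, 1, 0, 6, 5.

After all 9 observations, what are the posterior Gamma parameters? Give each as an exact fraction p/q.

obs 1: x=6 → posterior Gamma(14, 7/3)
obs 2: x=5 → posterior Gamma(19, 10/3)
obs 3: x=4 → posterior Gamma(23, 13/3)
obs 4: x=2 → posterior Gamma(25, 16/3)
obs 5: x=1 → posterior Gamma(26, 19/3)
obs 6: x=1 → posterior Gamma(27, 22/3)
obs 7: x=0 → posterior Gamma(27, 25/3)
obs 8: x=6 → posterior Gamma(33, 28/3)
obs 9: x=5 → posterior Gamma(38, 31/3)

alpha=38, beta=31/3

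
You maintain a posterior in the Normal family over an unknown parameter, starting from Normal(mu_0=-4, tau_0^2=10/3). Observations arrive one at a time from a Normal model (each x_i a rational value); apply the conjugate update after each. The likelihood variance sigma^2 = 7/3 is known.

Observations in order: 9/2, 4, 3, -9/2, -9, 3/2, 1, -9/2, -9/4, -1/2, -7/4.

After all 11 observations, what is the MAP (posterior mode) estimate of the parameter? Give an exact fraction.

obs 1: x=9/2 → posterior Normal(1, 70/51)
obs 2: x=4 → posterior Normal(19/9, 70/81)
obs 3: x=3 → posterior Normal(87/37, 70/111)
obs 4: x=-9/2 → posterior Normal(42/47, 70/141)
obs 5: x=-9 → posterior Normal(-16/19, 70/171)
obs 6: x=3/2 → posterior Normal(-33/67, 70/201)
obs 7: x=1 → posterior Normal(-23/77, 10/33)
obs 8: x=-9/2 → posterior Normal(-68/87, 70/261)
obs 9: x=-9/4 → posterior Normal(-181/194, 70/291)
obs 10: x=-1/2 → posterior Normal(-191/214, 70/321)
obs 11: x=-7/4 → posterior Normal(-113/117, 70/351)

-113/117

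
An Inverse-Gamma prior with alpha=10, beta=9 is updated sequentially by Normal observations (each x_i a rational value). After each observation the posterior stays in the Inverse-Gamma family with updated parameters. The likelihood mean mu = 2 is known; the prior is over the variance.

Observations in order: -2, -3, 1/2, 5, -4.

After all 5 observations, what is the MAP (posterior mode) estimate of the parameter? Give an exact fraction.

425/108

obs 1: x=-2 → posterior Inverse-Gamma(21/2, 17)
obs 2: x=-3 → posterior Inverse-Gamma(11, 59/2)
obs 3: x=1/2 → posterior Inverse-Gamma(23/2, 245/8)
obs 4: x=5 → posterior Inverse-Gamma(12, 281/8)
obs 5: x=-4 → posterior Inverse-Gamma(25/2, 425/8)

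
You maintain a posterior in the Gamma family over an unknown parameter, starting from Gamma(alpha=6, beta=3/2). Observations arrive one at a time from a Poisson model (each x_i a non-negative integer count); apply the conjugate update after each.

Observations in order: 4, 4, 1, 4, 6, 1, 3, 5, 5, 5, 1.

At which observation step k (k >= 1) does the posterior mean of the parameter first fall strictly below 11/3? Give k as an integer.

obs 1: x=4 → posterior Gamma(10, 5/2)
obs 2: x=4 → posterior Gamma(14, 7/2)
obs 3: x=1 → posterior Gamma(15, 9/2)
obs 4: x=4 → posterior Gamma(19, 11/2)
obs 5: x=6 → posterior Gamma(25, 13/2)
obs 6: x=1 → posterior Gamma(26, 15/2)
obs 7: x=3 → posterior Gamma(29, 17/2)
obs 8: x=5 → posterior Gamma(34, 19/2)
obs 9: x=5 → posterior Gamma(39, 21/2)
obs 10: x=5 → posterior Gamma(44, 23/2)
obs 11: x=1 → posterior Gamma(45, 25/2)

k = 3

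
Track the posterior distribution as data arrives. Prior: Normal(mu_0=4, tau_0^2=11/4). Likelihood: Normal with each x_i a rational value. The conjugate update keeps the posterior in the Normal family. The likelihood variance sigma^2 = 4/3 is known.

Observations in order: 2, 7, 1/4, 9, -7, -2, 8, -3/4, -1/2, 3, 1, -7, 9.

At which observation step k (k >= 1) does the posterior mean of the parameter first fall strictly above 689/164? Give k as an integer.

k = 2

obs 1: x=2 → posterior Normal(130/49, 44/49)
obs 2: x=7 → posterior Normal(361/82, 22/41)
obs 3: x=1/4 → posterior Normal(1477/460, 44/115)
obs 4: x=9 → posterior Normal(2665/592, 11/37)
obs 5: x=-7 → posterior Normal(1741/724, 44/181)
obs 6: x=-2 → posterior Normal(1477/856, 22/107)
obs 7: x=8 → posterior Normal(2533/988, 44/247)
obs 8: x=-3/4 → posterior Normal(1217/560, 11/70)
obs 9: x=-1/2 → posterior Normal(592/313, 44/313)
obs 10: x=3 → posterior Normal(691/346, 22/173)
obs 11: x=1 → posterior Normal(724/379, 44/379)
obs 12: x=-7 → posterior Normal(493/412, 11/103)
obs 13: x=9 → posterior Normal(158/89, 44/445)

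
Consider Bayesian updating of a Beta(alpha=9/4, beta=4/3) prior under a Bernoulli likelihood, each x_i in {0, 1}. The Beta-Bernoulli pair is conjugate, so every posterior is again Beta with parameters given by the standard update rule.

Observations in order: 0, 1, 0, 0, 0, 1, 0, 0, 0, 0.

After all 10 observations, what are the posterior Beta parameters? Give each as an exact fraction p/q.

obs 1: x=0 → posterior Beta(9/4, 7/3)
obs 2: x=1 → posterior Beta(13/4, 7/3)
obs 3: x=0 → posterior Beta(13/4, 10/3)
obs 4: x=0 → posterior Beta(13/4, 13/3)
obs 5: x=0 → posterior Beta(13/4, 16/3)
obs 6: x=1 → posterior Beta(17/4, 16/3)
obs 7: x=0 → posterior Beta(17/4, 19/3)
obs 8: x=0 → posterior Beta(17/4, 22/3)
obs 9: x=0 → posterior Beta(17/4, 25/3)
obs 10: x=0 → posterior Beta(17/4, 28/3)

alpha=17/4, beta=28/3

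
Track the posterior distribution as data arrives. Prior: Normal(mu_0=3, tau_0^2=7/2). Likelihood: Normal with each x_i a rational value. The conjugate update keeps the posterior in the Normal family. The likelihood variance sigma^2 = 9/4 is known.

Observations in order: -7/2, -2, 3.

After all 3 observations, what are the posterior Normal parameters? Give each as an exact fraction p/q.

mu_0=-8/51, tau_0^2=21/34

obs 1: x=-7/2 → posterior Normal(-22/23, 63/46)
obs 2: x=-2 → posterior Normal(-50/37, 63/74)
obs 3: x=3 → posterior Normal(-8/51, 21/34)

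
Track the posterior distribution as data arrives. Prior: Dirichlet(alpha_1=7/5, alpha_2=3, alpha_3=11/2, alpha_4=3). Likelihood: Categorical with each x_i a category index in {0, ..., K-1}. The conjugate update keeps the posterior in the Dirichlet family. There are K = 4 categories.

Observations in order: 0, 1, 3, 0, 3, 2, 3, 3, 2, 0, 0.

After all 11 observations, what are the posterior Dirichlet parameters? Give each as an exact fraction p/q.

obs 1: x=0 → posterior Dirichlet(12/5, 3, 11/2, 3)
obs 2: x=1 → posterior Dirichlet(12/5, 4, 11/2, 3)
obs 3: x=3 → posterior Dirichlet(12/5, 4, 11/2, 4)
obs 4: x=0 → posterior Dirichlet(17/5, 4, 11/2, 4)
obs 5: x=3 → posterior Dirichlet(17/5, 4, 11/2, 5)
obs 6: x=2 → posterior Dirichlet(17/5, 4, 13/2, 5)
obs 7: x=3 → posterior Dirichlet(17/5, 4, 13/2, 6)
obs 8: x=3 → posterior Dirichlet(17/5, 4, 13/2, 7)
obs 9: x=2 → posterior Dirichlet(17/5, 4, 15/2, 7)
obs 10: x=0 → posterior Dirichlet(22/5, 4, 15/2, 7)
obs 11: x=0 → posterior Dirichlet(27/5, 4, 15/2, 7)

alpha_1=27/5, alpha_2=4, alpha_3=15/2, alpha_4=7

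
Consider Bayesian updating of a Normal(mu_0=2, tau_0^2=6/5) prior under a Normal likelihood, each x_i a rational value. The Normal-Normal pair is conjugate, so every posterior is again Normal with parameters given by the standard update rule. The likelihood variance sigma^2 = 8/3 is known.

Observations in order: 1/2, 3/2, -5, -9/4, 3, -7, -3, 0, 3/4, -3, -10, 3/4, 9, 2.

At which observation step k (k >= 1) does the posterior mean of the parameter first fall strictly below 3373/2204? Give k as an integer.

k = 2

obs 1: x=1/2 → posterior Normal(89/58, 24/29)
obs 2: x=3/2 → posterior Normal(29/19, 12/19)
obs 3: x=-5 → posterior Normal(13/47, 24/47)
obs 4: x=-9/4 → posterior Normal(-29/224, 3/7)
obs 5: x=3 → posterior Normal(79/260, 24/65)
obs 6: x=-7 → posterior Normal(-173/296, 12/37)
obs 7: x=-3 → posterior Normal(-281/332, 24/83)
obs 8: x=0 → posterior Normal(-281/368, 6/23)
obs 9: x=3/4 → posterior Normal(-127/202, 24/101)
obs 10: x=-3 → posterior Normal(-181/220, 12/55)
obs 11: x=-10 → posterior Normal(-361/238, 24/119)
obs 12: x=3/4 → posterior Normal(-695/512, 3/16)
obs 13: x=9 → posterior Normal(-371/548, 24/137)
obs 14: x=2 → posterior Normal(-299/584, 12/73)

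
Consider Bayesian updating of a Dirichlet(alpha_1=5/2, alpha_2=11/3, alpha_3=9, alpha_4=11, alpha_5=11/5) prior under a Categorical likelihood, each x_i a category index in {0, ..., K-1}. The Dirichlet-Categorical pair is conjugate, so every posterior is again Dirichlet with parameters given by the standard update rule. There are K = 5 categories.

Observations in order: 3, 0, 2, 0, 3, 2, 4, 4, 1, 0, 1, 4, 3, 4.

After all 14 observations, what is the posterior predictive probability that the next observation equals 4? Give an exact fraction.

obs 1: x=3 → posterior Dirichlet(5/2, 11/3, 9, 12, 11/5)
obs 2: x=0 → posterior Dirichlet(7/2, 11/3, 9, 12, 11/5)
obs 3: x=2 → posterior Dirichlet(7/2, 11/3, 10, 12, 11/5)
obs 4: x=0 → posterior Dirichlet(9/2, 11/3, 10, 12, 11/5)
obs 5: x=3 → posterior Dirichlet(9/2, 11/3, 10, 13, 11/5)
obs 6: x=2 → posterior Dirichlet(9/2, 11/3, 11, 13, 11/5)
obs 7: x=4 → posterior Dirichlet(9/2, 11/3, 11, 13, 16/5)
obs 8: x=4 → posterior Dirichlet(9/2, 11/3, 11, 13, 21/5)
obs 9: x=1 → posterior Dirichlet(9/2, 14/3, 11, 13, 21/5)
obs 10: x=0 → posterior Dirichlet(11/2, 14/3, 11, 13, 21/5)
obs 11: x=1 → posterior Dirichlet(11/2, 17/3, 11, 13, 21/5)
obs 12: x=4 → posterior Dirichlet(11/2, 17/3, 11, 13, 26/5)
obs 13: x=3 → posterior Dirichlet(11/2, 17/3, 11, 14, 26/5)
obs 14: x=4 → posterior Dirichlet(11/2, 17/3, 11, 14, 31/5)

6/41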